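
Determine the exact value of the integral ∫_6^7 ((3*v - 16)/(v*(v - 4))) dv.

Factor the denominator: v**2 - 4*v = v(v - 4).
Partial fractions: (3*v - 16)/(v*(v - 4)) = 4/v - 1/(v - 4).
An antiderivative is F(v) = 4*log(v) - log(v - 4).
Then F(7) - F(6) = (-log(3) + 4*log(7)) - (3*log(2) + 4*log(3)) = -5*log(3) - 3*log(2) + 4*log(7).

-5*log(3) - 3*log(2) + 4*log(7)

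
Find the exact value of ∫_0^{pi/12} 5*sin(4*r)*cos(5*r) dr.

Use the identity sin(4*r)cos(5*r) = [sin(9*r) + sin(-r)]/2.
An antiderivative is F(r) = 5*cos(r)/2 - 5*cos(9*r)/18.
Then F(pi/12) - F(0) = (55*sqrt(2)/72 + 5*sqrt(6)/8) - (20/9) = -20/9 + 55*sqrt(2)/72 + 5*sqrt(6)/8.

-20/9 + 55*sqrt(2)/72 + 5*sqrt(6)/8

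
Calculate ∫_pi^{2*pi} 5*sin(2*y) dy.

0

An antiderivative is F(y) = -5*cos(2*y)/2.
Then F(2*pi) - F(pi) = (-5/2) - (-5/2) = 0.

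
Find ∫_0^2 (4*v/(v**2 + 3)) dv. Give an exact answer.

Let u = v**2 + 3, so du = 2*v dv. When v = 0, u = 3; when v = 2, u = 7.
The integral becomes 2·∫ 1/u du from 3 to 7, with antiderivative 2*log(u).
Back in v: F(v) = 2*log(v**2 + 3).
Then F(2) - F(0) = (log(49)) - (log(9)) = log(49/9).

log(49/9)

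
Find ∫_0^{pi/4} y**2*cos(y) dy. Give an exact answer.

sqrt(2)*(-32 + pi**2 + 8*pi)/32

Integrate by parts twice (u = y^2, dv = cos(y) dy).
An antiderivative is F(y) = y**2*sin(y) + 2*y*cos(y) - 2*sin(y).
Then F(pi/4) - F(0) = (sqrt(2)*(-32 + pi**2 + 8*pi)/32) - (0) = sqrt(2)*(-32 + pi**2 + 8*pi)/32.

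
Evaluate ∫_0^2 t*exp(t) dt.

1 + exp(2)

Integrate by parts once (u = t, dv = exp(t) dt).
An antiderivative is F(t) = (t - 1)*exp(t).
Then F(2) - F(0) = (exp(2)) - (-1) = 1 + exp(2).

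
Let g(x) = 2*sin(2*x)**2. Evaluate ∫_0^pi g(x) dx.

Use the identity sin^2(2*x) = (1 - cos(4*x))/2.
An antiderivative is F(x) = x - sin(4*x)/4.
Then F(pi) - F(0) = (pi) - (0) = pi.

pi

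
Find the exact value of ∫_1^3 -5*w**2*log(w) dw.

130/9 - 45*log(3)

Integrate by parts once (u = ln w, dv = -5*w**2 dw).
An antiderivative is F(w) = -5*w**3*(3*log(w) - 1)/9.
Then F(3) - F(1) = (15 - 45*log(3)) - (5/9) = 130/9 - 45*log(3).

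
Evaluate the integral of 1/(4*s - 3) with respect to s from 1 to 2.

log(5)/4

An antiderivative is F(s) = log(4*s - 3)/4.
Then F(2) - F(1) = (log(5)/4) - (0) = log(5)/4.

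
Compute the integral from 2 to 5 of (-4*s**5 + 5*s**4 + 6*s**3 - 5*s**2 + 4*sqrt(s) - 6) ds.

By the power rule, an antiderivative is F(s) = -2*s**6/3 + s**5 + 3*s**4/2 + 8*s**(3/2)/3 - 5*s**3/3 - 6*s.
Then F(5) - F(2) = (-13185/2 + 40*sqrt(5)/3) - (-12 + 16*sqrt(2)/3) = -13161/2 - 16*sqrt(2)/3 + 40*sqrt(5)/3.

-13161/2 - 16*sqrt(2)/3 + 40*sqrt(5)/3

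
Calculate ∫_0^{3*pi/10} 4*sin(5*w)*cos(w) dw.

sqrt(5)/24 + 7/8

Use the identity sin(5*w)cos(w) = [sin(6*w) + sin(4*w)]/2.
An antiderivative is F(w) = -cos(4*w)/2 - cos(6*w)/3.
Then F(3*pi/10) - F(0) = (1/24 + sqrt(5)/24) - (-5/6) = sqrt(5)/24 + 7/8.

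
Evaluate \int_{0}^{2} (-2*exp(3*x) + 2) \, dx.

An antiderivative is F(x) = -2*exp(3*x)/3 + 2*x.
Then F(2) - F(0) = (4 - 2*exp(6)/3) - (-2/3) = 14/3 - 2*exp(6)/3.

14/3 - 2*exp(6)/3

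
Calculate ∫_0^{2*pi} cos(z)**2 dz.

Use the identity cos^2(z) = (1 + cos(2*z))/2.
An antiderivative is F(z) = z/2 + sin(2*z)/4.
Then F(2*pi) - F(0) = (pi) - (0) = pi.

pi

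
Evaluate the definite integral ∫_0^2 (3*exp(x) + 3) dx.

An antiderivative is F(x) = 3*x + 3*exp(x).
Then F(2) - F(0) = (6 + 3*exp(2)) - (3) = 3 + 3*exp(2).

3 + 3*exp(2)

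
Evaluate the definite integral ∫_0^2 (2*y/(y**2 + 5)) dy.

Let u = y**2 + 5, so du = 2*y dy. When y = 0, u = 5; when y = 2, u = 9.
The integral becomes ∫ 1/u du from 5 to 9, with antiderivative log(u).
Back in y: F(y) = log(y**2 + 5).
Then F(2) - F(0) = (log(9)) - (log(5)) = log(9/5).

log(9/5)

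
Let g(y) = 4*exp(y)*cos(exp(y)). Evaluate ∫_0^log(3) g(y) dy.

-4*sin(1) + 4*sin(3)

Let u = exp(y), so du = exp(y) dy. When y = 0, u = 1; when y = log(3), u = 3.
The integral becomes 4·∫ cos(u) du from 1 to 3, with antiderivative 4*sin(u).
Back in y: F(y) = 4*sin(exp(y)).
Then F(log(3)) - F(0) = (4*sin(3)) - (4*sin(1)) = -4*sin(1) + 4*sin(3).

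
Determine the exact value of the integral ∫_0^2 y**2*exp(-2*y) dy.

Integrate by parts twice (u = y^2, dv = exp(-2*y) dy).
An antiderivative is F(y) = (-2*y**2 - 2*y - 1)*exp(-2*y)/4.
Then F(2) - F(0) = (-13*exp(-4)/4) - (-1/4) = (-13 + exp(4))*exp(-4)/4.

(-13 + exp(4))*exp(-4)/4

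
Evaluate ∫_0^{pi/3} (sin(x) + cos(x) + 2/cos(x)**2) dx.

1/2 + 5*sqrt(3)/2

An antiderivative is F(x) = sin(x) - cos(x) + 2*tan(x).
Then F(pi/3) - F(0) = (-1/2 + 5*sqrt(3)/2) - (-1) = 1/2 + 5*sqrt(3)/2.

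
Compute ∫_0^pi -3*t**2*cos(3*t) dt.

Integrate by parts twice (u = t^2, dv = -3*cos(3*t) dt).
An antiderivative is F(t) = -t**2*sin(3*t) - 2*t*cos(3*t)/3 + 2*sin(3*t)/9.
Then F(pi) - F(0) = (2*pi/3) - (0) = 2*pi/3.

2*pi/3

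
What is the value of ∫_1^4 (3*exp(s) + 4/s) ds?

An antiderivative is F(s) = 3*exp(s) + 4*log(s).
Then F(4) - F(1) = (8*log(2) + 3*exp(4)) - (3*exp(1)) = -3*exp(1) + 8*log(2) + 3*exp(4).

-3*exp(1) + 8*log(2) + 3*exp(4)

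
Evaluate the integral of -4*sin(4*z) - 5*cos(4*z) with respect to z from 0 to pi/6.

An antiderivative is F(z) = -5*sin(4*z)/4 + cos(4*z).
Then F(pi/6) - F(0) = (-5*sqrt(3)/8 - 1/2) - (1) = -3/2 - 5*sqrt(3)/8.

-3/2 - 5*sqrt(3)/8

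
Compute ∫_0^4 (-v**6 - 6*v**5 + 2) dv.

-45000/7

By the power rule, an antiderivative is F(v) = -v**7/7 - v**6 + 2*v.
Then F(4) - F(0) = (-45000/7) - (0) = -45000/7.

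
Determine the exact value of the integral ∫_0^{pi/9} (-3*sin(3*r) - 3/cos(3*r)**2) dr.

-sqrt(3) - 1/2

An antiderivative is F(r) = cos(3*r) - tan(3*r).
Then F(pi/9) - F(0) = (1/2 - sqrt(3)) - (1) = -sqrt(3) - 1/2.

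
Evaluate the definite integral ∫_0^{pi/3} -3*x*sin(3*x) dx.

-pi/3

Integrate by parts once (u = x, dv = -3*sin(3*x) dx).
An antiderivative is F(x) = x*cos(3*x) - sin(3*x)/3.
Then F(pi/3) - F(0) = (-pi/3) - (0) = -pi/3.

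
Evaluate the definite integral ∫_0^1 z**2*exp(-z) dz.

Integrate by parts twice (u = z^2, dv = exp(-z) dz).
An antiderivative is F(z) = (-z**2 - 2*z - 2)*exp(-z).
Then F(1) - F(0) = (-5*exp(-1)) - (-2) = 2 - 5*exp(-1).

2 - 5*exp(-1)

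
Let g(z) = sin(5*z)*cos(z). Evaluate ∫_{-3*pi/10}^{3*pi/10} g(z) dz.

Use the identity sin(5*z)cos(z) = [sin(6*z) + sin(4*z)]/2.
An antiderivative is F(z) = -cos(4*z)/8 - cos(6*z)/12.
Then F(3*pi/10) - F(-3*pi/10) = (1/96 + sqrt(5)/96) - (1/96 + sqrt(5)/96) = 0.

0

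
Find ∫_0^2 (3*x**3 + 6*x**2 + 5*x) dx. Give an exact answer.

38

By the power rule, an antiderivative is F(x) = 3*x**4/4 + 2*x**3 + 5*x**2/2.
Then F(2) - F(0) = (38) - (0) = 38.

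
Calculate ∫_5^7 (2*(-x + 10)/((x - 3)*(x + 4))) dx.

Factor the denominator: x**2 + x - 12 = (x + 4)(x - 3).
Partial fractions: 2*(-x + 10)/((x - 3)*(x + 4)) = -4/(x + 4) + 2/(x - 3).
An antiderivative is F(x) = 2*log(x - 3) - 4*log(x + 4).
Then F(7) - F(5) = (-4*log(11) + 4*log(2)) - (-8*log(3) + 2*log(2)) = -4*log(11) + 2*log(2) + 8*log(3).

-4*log(11) + 2*log(2) + 8*log(3)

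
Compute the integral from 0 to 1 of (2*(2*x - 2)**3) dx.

Let u = 2*x - 2, so du = 2 dx. When x = 0, u = -2; when x = 1, u = 0.
The integral becomes ∫ u**3 du from -2 to 0, with antiderivative u**4/4.
Back in x: F(x) = (2*x - 2)**4/4.
Then F(1) - F(0) = (0) - (4) = -4.

-4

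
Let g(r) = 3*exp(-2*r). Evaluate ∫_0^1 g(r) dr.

3/2 - 3*exp(-2)/2

An antiderivative is F(r) = -3*exp(-2*r)/2.
Then F(1) - F(0) = (-3*exp(-2)/2) - (-3/2) = 3/2 - 3*exp(-2)/2.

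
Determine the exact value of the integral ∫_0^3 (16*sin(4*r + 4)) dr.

Let u = 4*r + 4, so du = 4 dr. When r = 0, u = 4; when r = 3, u = 16.
The integral becomes 4·∫ sin(u) du from 4 to 16, with antiderivative -4*cos(u).
Back in r: F(r) = -4*cos(4*r + 4).
Then F(3) - F(0) = (-4*cos(16)) - (-4*cos(4)) = 4*cos(4) - 4*cos(16).

4*cos(4) - 4*cos(16)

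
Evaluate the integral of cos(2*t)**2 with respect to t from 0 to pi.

Use the identity cos^2(2*t) = (1 + cos(4*t))/2.
An antiderivative is F(t) = t/2 + sin(4*t)/8.
Then F(pi) - F(0) = (pi/2) - (0) = pi/2.

pi/2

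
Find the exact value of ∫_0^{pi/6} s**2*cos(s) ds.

Integrate by parts twice (u = s^2, dv = cos(s) ds).
An antiderivative is F(s) = s**2*sin(s) + 2*s*cos(s) - 2*sin(s).
Then F(pi/6) - F(0) = (-1 + pi**2/72 + sqrt(3)*pi/6) - (0) = -1 + pi**2/72 + sqrt(3)*pi/6.

-1 + pi**2/72 + sqrt(3)*pi/6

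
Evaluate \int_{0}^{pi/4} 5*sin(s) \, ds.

An antiderivative is F(s) = -5*cos(s).
Then F(pi/4) - F(0) = (-5*sqrt(2)/2) - (-5) = 5 - 5*sqrt(2)/2.

5 - 5*sqrt(2)/2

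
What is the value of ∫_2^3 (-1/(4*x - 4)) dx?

An antiderivative is F(x) = -log(4*x - 4)/4.
Then F(3) - F(2) = (-3*log(2)/4) - (-log(2)/2) = -log(2)/4.

-log(2)/4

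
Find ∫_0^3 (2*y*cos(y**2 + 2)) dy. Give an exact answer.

sin(11) - sin(2)

Let u = y**2 + 2, so du = 2*y dy. When y = 0, u = 2; when y = 3, u = 11.
The integral becomes ∫ cos(u) du from 2 to 11, with antiderivative sin(u).
Back in y: F(y) = sin(y**2 + 2).
Then F(3) - F(0) = (sin(11)) - (sin(2)) = sin(11) - sin(2).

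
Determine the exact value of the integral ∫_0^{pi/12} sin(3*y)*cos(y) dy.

Use the identity sin(3*y)cos(y) = [sin(4*y) + sin(2*y)]/2.
An antiderivative is F(y) = -cos(2*y)/4 - cos(4*y)/8.
Then F(pi/12) - F(0) = (-sqrt(3)/8 - 1/16) - (-3/8) = 5/16 - sqrt(3)/8.

5/16 - sqrt(3)/8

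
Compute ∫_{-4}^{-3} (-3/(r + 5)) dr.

An antiderivative is F(r) = -3*log(r + 5).
Then F(-3) - F(-4) = (-log(8)) - (0) = -log(8).

-log(8)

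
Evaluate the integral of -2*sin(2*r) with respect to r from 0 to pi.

An antiderivative is F(r) = cos(2*r).
Then F(pi) - F(0) = (1) - (1) = 0.

0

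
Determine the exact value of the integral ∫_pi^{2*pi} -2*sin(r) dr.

4

An antiderivative is F(r) = 2*cos(r).
Then F(2*pi) - F(pi) = (2) - (-2) = 4.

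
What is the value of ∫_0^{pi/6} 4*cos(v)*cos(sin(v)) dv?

4*sin(1/2)

Let u = sin(v), so du = cos(v) dv. When v = 0, u = 0; when v = pi/6, u = 1/2.
The integral becomes 4·∫ cos(u) du from 0 to 1/2, with antiderivative 4*sin(u).
Back in v: F(v) = 4*sin(sin(v)).
Then F(pi/6) - F(0) = (4*sin(1/2)) - (0) = 4*sin(1/2).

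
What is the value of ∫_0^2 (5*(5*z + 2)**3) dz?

5180

Let u = 5*z + 2, so du = 5 dz. When z = 0, u = 2; when z = 2, u = 12.
The integral becomes ∫ u**3 du from 2 to 12, with antiderivative u**4/4.
Back in z: F(z) = (5*z + 2)**4/4.
Then F(2) - F(0) = (5184) - (4) = 5180.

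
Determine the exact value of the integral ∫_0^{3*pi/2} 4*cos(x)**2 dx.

3*pi

Use the identity cos^2(x) = (1 + cos(2*x))/2.
An antiderivative is F(x) = 2*x + sin(2*x).
Then F(3*pi/2) - F(0) = (3*pi) - (0) = 3*pi.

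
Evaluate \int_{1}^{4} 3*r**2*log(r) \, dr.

-21 + 128*log(2)

Integrate by parts once (u = ln r, dv = 3*r**2 dr).
An antiderivative is F(r) = r**3*(3*log(r) - 1)/3.
Then F(4) - F(1) = (-64/3 + 128*log(2)) - (-1/3) = -21 + 128*log(2).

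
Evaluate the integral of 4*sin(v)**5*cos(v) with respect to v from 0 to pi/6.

1/96

Let u = sin(v), so du = cos(v) dv. When v = 0, u = 0; when v = pi/6, u = 1/2.
The integral becomes 4·∫ u**5 du from 0 to 1/2, with antiderivative 2*u**6/3.
Back in v: F(v) = 2*sin(v)**6/3.
Then F(pi/6) - F(0) = (1/96) - (0) = 1/96.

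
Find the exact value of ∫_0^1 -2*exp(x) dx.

An antiderivative is F(x) = -2*exp(x).
Then F(1) - F(0) = (-2*E) - (-2) = 2 - 2*E.

2 - 2*E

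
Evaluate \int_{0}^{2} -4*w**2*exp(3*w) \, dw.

Integrate by parts twice (u = w^2, dv = -4*exp(3*w) dw).
An antiderivative is F(w) = (-36*w**2 + 24*w - 8)*exp(3*w)/27.
Then F(2) - F(0) = (-104*exp(6)/27) - (-8/27) = 8/27 - 104*exp(6)/27.

8/27 - 104*exp(6)/27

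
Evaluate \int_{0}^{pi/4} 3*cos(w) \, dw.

3*sqrt(2)/2

An antiderivative is F(w) = 3*sin(w).
Then F(pi/4) - F(0) = (3*sqrt(2)/2) - (0) = 3*sqrt(2)/2.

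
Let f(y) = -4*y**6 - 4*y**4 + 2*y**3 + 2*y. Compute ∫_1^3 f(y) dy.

-48816/35

By the power rule, an antiderivative is F(y) = -4*y**7/7 - 4*y**5/5 + y**4/2 + y**2.
Then F(3) - F(1) = (-97623/70) - (9/70) = -48816/35.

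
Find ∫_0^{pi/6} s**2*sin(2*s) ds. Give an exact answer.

Integrate by parts twice (u = s^2, dv = sin(2*s) ds).
An antiderivative is F(s) = -s**2*cos(2*s)/2 + s*sin(2*s)/2 + cos(2*s)/4.
Then F(pi/6) - F(0) = (-pi**2/144 + 1/8 + sqrt(3)*pi/24) - (1/4) = -1/8 - pi**2/144 + sqrt(3)*pi/24.

-1/8 - pi**2/144 + sqrt(3)*pi/24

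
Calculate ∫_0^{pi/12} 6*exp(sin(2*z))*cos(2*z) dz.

Let u = sin(2*z), so du = 2*cos(2*z) dz. When z = 0, u = 0; when z = pi/12, u = 1/2.
The integral becomes 3·∫ exp(u) du from 0 to 1/2, with antiderivative 3*exp(u).
Back in z: F(z) = 3*exp(sin(2*z)).
Then F(pi/12) - F(0) = (3*exp(1/2)) - (3) = -3 + 3*exp(1/2).

-3 + 3*exp(1/2)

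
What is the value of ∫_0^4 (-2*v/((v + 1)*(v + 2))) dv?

Factor the denominator: v**2 + 3*v + 2 = (v + 2)(v + 1).
Partial fractions: -2*v/((v + 1)*(v + 2)) = -4/(v + 2) + 2/(v + 1).
An antiderivative is F(v) = 2*log(v + 1) - 4*log(v + 2).
Then F(4) - F(0) = (-4*log(3) - 4*log(2) + 2*log(5)) - (-log(16)) = log(25/81).

log(25/81)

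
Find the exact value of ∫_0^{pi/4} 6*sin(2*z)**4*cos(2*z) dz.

Let u = sin(2*z), so du = 2*cos(2*z) dz. When z = 0, u = 0; when z = pi/4, u = 1.
The integral becomes 3·∫ u**4 du from 0 to 1, with antiderivative 3*u**5/5.
Back in z: F(z) = 3*sin(2*z)**5/5.
Then F(pi/4) - F(0) = (3/5) - (0) = 3/5.

3/5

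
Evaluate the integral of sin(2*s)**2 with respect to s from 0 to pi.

pi/2

Use the identity sin^2(2*s) = (1 - cos(4*s))/2.
An antiderivative is F(s) = s/2 - sin(4*s)/8.
Then F(pi) - F(0) = (pi/2) - (0) = pi/2.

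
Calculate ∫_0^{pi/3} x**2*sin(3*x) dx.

Integrate by parts twice (u = x^2, dv = sin(3*x) dx).
An antiderivative is F(x) = -x**2*cos(3*x)/3 + 2*x*sin(3*x)/9 + 2*cos(3*x)/27.
Then F(pi/3) - F(0) = (-2/27 + pi**2/27) - (2/27) = -4/27 + pi**2/27.

-4/27 + pi**2/27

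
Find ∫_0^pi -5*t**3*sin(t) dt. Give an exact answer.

5*pi*(6 - pi**2)

Integrate by parts 3 times (u = t^3, dv = -5*sin(t) dt).
An antiderivative is F(t) = 5*t**3*cos(t) - 15*t**2*sin(t) - 30*t*cos(t) + 30*sin(t).
Then F(pi) - F(0) = (5*pi*(6 - pi**2)) - (0) = 5*pi*(6 - pi**2).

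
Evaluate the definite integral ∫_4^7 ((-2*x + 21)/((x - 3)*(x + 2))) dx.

-5*log(3) + 11*log(2)

Factor the denominator: x**2 - x - 6 = (x + 2)(x - 3).
Partial fractions: (-2*x + 21)/((x - 3)*(x + 2)) = -5/(x + 2) + 3/(x - 3).
An antiderivative is F(x) = 3*log(x - 3) - 5*log(x + 2).
Then F(7) - F(4) = (-10*log(3) + 6*log(2)) - (-5*log(3) - 5*log(2)) = -5*log(3) + 11*log(2).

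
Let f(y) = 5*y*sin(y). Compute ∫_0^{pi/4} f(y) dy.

Integrate by parts once (u = y, dv = 5*sin(y) dy).
An antiderivative is F(y) = -5*y*cos(y) + 5*sin(y).
Then F(pi/4) - F(0) = (5*sqrt(2)*(4 - pi)/8) - (0) = 5*sqrt(2)*(4 - pi)/8.

5*sqrt(2)*(4 - pi)/8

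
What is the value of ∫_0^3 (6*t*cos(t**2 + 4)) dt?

3*sin(13) - 3*sin(4)

Let u = t**2 + 4, so du = 2*t dt. When t = 0, u = 4; when t = 3, u = 13.
The integral becomes 3·∫ cos(u) du from 4 to 13, with antiderivative 3*sin(u).
Back in t: F(t) = 3*sin(t**2 + 4).
Then F(3) - F(0) = (3*sin(13)) - (3*sin(4)) = 3*sin(13) - 3*sin(4).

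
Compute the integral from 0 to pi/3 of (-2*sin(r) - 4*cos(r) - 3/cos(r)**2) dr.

An antiderivative is F(r) = -4*sin(r) + 2*cos(r) - 3*tan(r).
Then F(pi/3) - F(0) = (1 - 5*sqrt(3)) - (2) = -5*sqrt(3) - 1.

-5*sqrt(3) - 1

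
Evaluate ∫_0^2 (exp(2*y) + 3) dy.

11/2 + exp(4)/2

An antiderivative is F(y) = exp(2*y)/2 + 3*y.
Then F(2) - F(0) = (6 + exp(4)/2) - (1/2) = 11/2 + exp(4)/2.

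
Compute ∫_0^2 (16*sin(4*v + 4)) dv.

Let u = 4*v + 4, so du = 4 dv. When v = 0, u = 4; when v = 2, u = 12.
The integral becomes 4·∫ sin(u) du from 4 to 12, with antiderivative -4*cos(u).
Back in v: F(v) = -4*cos(4*v + 4).
Then F(2) - F(0) = (-4*cos(12)) - (-4*cos(4)) = -4*cos(12) + 4*cos(4).

-4*cos(12) + 4*cos(4)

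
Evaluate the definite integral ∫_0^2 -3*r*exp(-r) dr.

Integrate by parts once (u = r, dv = -3*exp(-r) dr).
An antiderivative is F(r) = (3*r + 3)*exp(-r).
Then F(2) - F(0) = (9*exp(-2)) - (3) = -3 + 9*exp(-2).

-3 + 9*exp(-2)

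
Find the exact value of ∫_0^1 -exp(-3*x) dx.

(1 - exp(3))*exp(-3)/3

An antiderivative is F(x) = exp(-3*x)/3.
Then F(1) - F(0) = (exp(-3)/3) - (1/3) = (1 - exp(3))*exp(-3)/3.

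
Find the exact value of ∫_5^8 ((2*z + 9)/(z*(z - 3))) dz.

-14*log(2) + 8*log(5)

Factor the denominator: z**2 - 3*z = z(z - 3).
Partial fractions: (2*z + 9)/(z*(z - 3)) = -3/z + 5/(z - 3).
An antiderivative is F(z) = -3*log(z) + 5*log(z - 3).
Then F(8) - F(5) = (-9*log(2) + 5*log(5)) - (-3*log(5) + 5*log(2)) = -14*log(2) + 8*log(5).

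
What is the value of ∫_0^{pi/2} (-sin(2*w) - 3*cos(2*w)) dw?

-1

An antiderivative is F(w) = -3*sin(2*w)/2 + cos(2*w)/2.
Then F(pi/2) - F(0) = (-1/2) - (1/2) = -1.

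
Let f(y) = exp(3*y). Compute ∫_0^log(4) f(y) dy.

Let u = exp(y), so du = exp(y) dy. When y = 0, u = 1; when y = log(4), u = 4.
The integral becomes ∫ u**2 du from 1 to 4, with antiderivative u**3/3.
Back in y: F(y) = exp(3*y)/3.
Then F(log(4)) - F(0) = (64/3) - (1/3) = 21.

21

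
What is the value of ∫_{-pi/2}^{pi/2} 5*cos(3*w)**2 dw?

5*pi/2

Use the identity cos^2(3*w) = (1 + cos(6*w))/2.
An antiderivative is F(w) = 5*w/2 + 5*sin(6*w)/12.
Then F(pi/2) - F(-pi/2) = (5*pi/4) - (-5*pi/4) = 5*pi/2.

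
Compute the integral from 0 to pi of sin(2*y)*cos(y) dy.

4/3

Use the identity sin(2*y)cos(y) = [sin(3*y) + sin(y)]/2.
An antiderivative is F(y) = -cos(y)/2 - cos(3*y)/6.
Then F(pi) - F(0) = (2/3) - (-2/3) = 4/3.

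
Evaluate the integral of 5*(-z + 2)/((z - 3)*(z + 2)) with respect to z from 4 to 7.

Factor the denominator: z**2 - z - 6 = (z + 2)(z - 3).
Partial fractions: 5*(-z + 2)/((z - 3)*(z + 2)) = -4/(z + 2) - 1/(z - 3).
An antiderivative is F(z) = -log(z - 3) - 4*log(z + 2).
Then F(7) - F(4) = (-8*log(3) - 2*log(2)) - (-4*log(3) - 4*log(2)) = log(4/81).

log(4/81)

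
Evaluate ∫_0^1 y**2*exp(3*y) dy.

Integrate by parts twice (u = y^2, dv = exp(3*y) dy).
An antiderivative is F(y) = (9*y**2 - 6*y + 2)*exp(3*y)/27.
Then F(1) - F(0) = (5*exp(3)/27) - (2/27) = -2/27 + 5*exp(3)/27.

-2/27 + 5*exp(3)/27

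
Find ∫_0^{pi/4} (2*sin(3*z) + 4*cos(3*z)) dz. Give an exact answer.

2/3 + sqrt(2)

An antiderivative is F(z) = 4*sin(3*z)/3 - 2*cos(3*z)/3.
Then F(pi/4) - F(0) = (sqrt(2)) - (-2/3) = 2/3 + sqrt(2).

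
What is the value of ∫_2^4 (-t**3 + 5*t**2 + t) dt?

118/3

By the power rule, an antiderivative is F(t) = -t**4/4 + 5*t**3/3 + t**2/2.
Then F(4) - F(2) = (152/3) - (34/3) = 118/3.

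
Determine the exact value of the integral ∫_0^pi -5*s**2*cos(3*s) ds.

10*pi/9

Integrate by parts twice (u = s^2, dv = -5*cos(3*s) ds).
An antiderivative is F(s) = -5*s**2*sin(3*s)/3 - 10*s*cos(3*s)/9 + 10*sin(3*s)/27.
Then F(pi) - F(0) = (10*pi/9) - (0) = 10*pi/9.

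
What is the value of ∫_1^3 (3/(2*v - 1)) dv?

3*log(5)/2

An antiderivative is F(v) = 3*log(2*v - 1)/2.
Then F(3) - F(1) = (3*log(5)/2) - (0) = 3*log(5)/2.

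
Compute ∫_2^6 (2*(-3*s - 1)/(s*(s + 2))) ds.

-log(96)

Factor the denominator: s**2 + 2*s = (s + 2)s.
Partial fractions: 2*(-3*s - 1)/(s*(s + 2)) = -5/(s + 2) - 1/s.
An antiderivative is F(s) = -log(s) - 5*log(s + 2).
Then F(6) - F(2) = (-16*log(2) - log(3)) - (-11*log(2)) = -log(96).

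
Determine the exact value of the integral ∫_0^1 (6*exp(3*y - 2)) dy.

Let u = 3*y - 2, so du = 3 dy. When y = 0, u = -2; when y = 1, u = 1.
The integral becomes 2·∫ exp(u) du from -2 to 1, with antiderivative 2*exp(u).
Back in y: F(y) = 2*exp(3*y - 2).
Then F(1) - F(0) = (2*exp(1)) - (2*exp(-2)) = -(2 - 2*exp(3))*exp(-2).

-(2 - 2*exp(3))*exp(-2)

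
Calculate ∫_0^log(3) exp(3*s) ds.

26/3

Let u = exp(s), so du = exp(s) ds. When s = 0, u = 1; when s = log(3), u = 3.
The integral becomes ∫ u**2 du from 1 to 3, with antiderivative u**3/3.
Back in s: F(s) = exp(3*s)/3.
Then F(log(3)) - F(0) = (9) - (1/3) = 26/3.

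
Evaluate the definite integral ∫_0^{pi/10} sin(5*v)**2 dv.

Use the identity sin^2(5*v) = (1 - cos(10*v))/2.
An antiderivative is F(v) = v/2 - sin(10*v)/20.
Then F(pi/10) - F(0) = (pi/20) - (0) = pi/20.

pi/20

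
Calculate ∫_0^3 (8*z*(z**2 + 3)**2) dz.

2268

Let u = z**2 + 3, so du = 2*z dz. When z = 0, u = 3; when z = 3, u = 12.
The integral becomes 4·∫ u**2 du from 3 to 12, with antiderivative 4*u**3/3.
Back in z: F(z) = 4*(z**2 + 3)**3/3.
Then F(3) - F(0) = (2304) - (36) = 2268.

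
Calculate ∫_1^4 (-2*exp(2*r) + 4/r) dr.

An antiderivative is F(r) = -exp(2*r) + 4*log(r).
Then F(4) - F(1) = (-exp(8) + 8*log(2)) - (-exp(2)) = -exp(8) + 8*log(2) + exp(2).

-exp(8) + 8*log(2) + exp(2)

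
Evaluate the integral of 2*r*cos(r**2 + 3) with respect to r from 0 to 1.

Let u = r**2 + 3, so du = 2*r dr. When r = 0, u = 3; when r = 1, u = 4.
The integral becomes ∫ cos(u) du from 3 to 4, with antiderivative sin(u).
Back in r: F(r) = sin(r**2 + 3).
Then F(1) - F(0) = (sin(4)) - (sin(3)) = sin(4) - sin(3).

sin(4) - sin(3)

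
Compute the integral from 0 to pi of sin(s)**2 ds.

pi/2

Use the identity sin^2(s) = (1 - cos(2*s))/2.
An antiderivative is F(s) = s/2 - sin(2*s)/4.
Then F(pi) - F(0) = (pi/2) - (0) = pi/2.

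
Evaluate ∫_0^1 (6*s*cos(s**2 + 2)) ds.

Let u = s**2 + 2, so du = 2*s ds. When s = 0, u = 2; when s = 1, u = 3.
The integral becomes 3·∫ cos(u) du from 2 to 3, with antiderivative 3*sin(u).
Back in s: F(s) = 3*sin(s**2 + 2).
Then F(1) - F(0) = (3*sin(3)) - (3*sin(2)) = -3*sin(2) + 3*sin(3).

-3*sin(2) + 3*sin(3)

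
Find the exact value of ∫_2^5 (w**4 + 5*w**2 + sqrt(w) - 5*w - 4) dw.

By the power rule, an antiderivative is F(w) = w**5/5 + 2*w**(3/2)/3 + 5*w**3/3 - 5*w**2/2 - 4*w.
Then F(5) - F(2) = (10*sqrt(5)/3 + 4505/6) - (26/15 + 4*sqrt(2)/3) = -4*sqrt(2)/3 + 10*sqrt(5)/3 + 7491/10.

-4*sqrt(2)/3 + 10*sqrt(5)/3 + 7491/10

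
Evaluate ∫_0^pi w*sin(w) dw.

Integrate by parts once (u = w, dv = sin(w) dw).
An antiderivative is F(w) = -w*cos(w) + sin(w).
Then F(pi) - F(0) = (pi) - (0) = pi.

pi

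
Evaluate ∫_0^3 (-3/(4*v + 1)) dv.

-3*log(13)/4

An antiderivative is F(v) = -3*log(4*v + 1)/4.
Then F(3) - F(0) = (-3*log(13)/4) - (0) = -3*log(13)/4.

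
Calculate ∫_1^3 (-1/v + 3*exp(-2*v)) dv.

-log(3) - 3*exp(-6)/2 + 3*exp(-2)/2

An antiderivative is F(v) = -log(v) - 3*exp(-2*v)/2.
Then F(3) - F(1) = (-log(3) - 3*exp(-6)/2) - (-3*exp(-2)/2) = -log(3) - 3*exp(-6)/2 + 3*exp(-2)/2.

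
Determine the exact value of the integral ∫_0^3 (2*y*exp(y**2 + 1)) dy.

-exp(1) + exp(10)

Let u = y**2 + 1, so du = 2*y dy. When y = 0, u = 1; when y = 3, u = 10.
The integral becomes ∫ exp(u) du from 1 to 10, with antiderivative exp(u).
Back in y: F(y) = exp(y**2 + 1).
Then F(3) - F(0) = (exp(10)) - (exp(1)) = -exp(1) + exp(10).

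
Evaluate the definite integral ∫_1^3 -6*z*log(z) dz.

Integrate by parts once (u = ln z, dv = -6*z dz).
An antiderivative is F(z) = -3*z**2*(2*log(z) - 1)/2.
Then F(3) - F(1) = (27/2 - 27*log(3)) - (3/2) = 12 - 27*log(3).

12 - 27*log(3)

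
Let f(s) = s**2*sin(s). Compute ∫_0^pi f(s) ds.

Integrate by parts twice (u = s^2, dv = sin(s) ds).
An antiderivative is F(s) = -s**2*cos(s) + 2*s*sin(s) + 2*cos(s).
Then F(pi) - F(0) = (-2 + pi**2) - (2) = -4 + pi**2.

-4 + pi**2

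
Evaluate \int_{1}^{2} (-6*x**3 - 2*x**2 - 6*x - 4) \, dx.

-241/6

By the power rule, an antiderivative is F(x) = -3*x**4/2 - 2*x**3/3 - 3*x**2 - 4*x.
Then F(2) - F(1) = (-148/3) - (-55/6) = -241/6.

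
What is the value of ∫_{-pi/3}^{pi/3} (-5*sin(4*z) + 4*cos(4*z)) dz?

An antiderivative is F(z) = sin(4*z) + 5*cos(4*z)/4.
Then F(pi/3) - F(-pi/3) = (-sqrt(3)/2 - 5/8) - (-5/8 + sqrt(3)/2) = -sqrt(3).

-sqrt(3)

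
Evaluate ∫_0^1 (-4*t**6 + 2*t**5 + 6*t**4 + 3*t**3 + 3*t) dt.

1349/420

By the power rule, an antiderivative is F(t) = -4*t**7/7 + t**6/3 + 6*t**5/5 + 3*t**4/4 + 3*t**2/2.
Then F(1) - F(0) = (1349/420) - (0) = 1349/420.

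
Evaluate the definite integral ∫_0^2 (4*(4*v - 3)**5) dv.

Let u = 4*v - 3, so du = 4 dv. When v = 0, u = -3; when v = 2, u = 5.
The integral becomes ∫ u**5 du from -3 to 5, with antiderivative u**6/6.
Back in v: F(v) = (4*v - 3)**6/6.
Then F(2) - F(0) = (15625/6) - (243/2) = 7448/3.

7448/3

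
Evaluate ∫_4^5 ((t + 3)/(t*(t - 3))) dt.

Factor the denominator: t**2 - 3*t = t(t - 3).
Partial fractions: (t + 3)/(t*(t - 3)) = -1/t + 2/(t - 3).
An antiderivative is F(t) = -log(t) + 2*log(t - 3).
Then F(5) - F(4) = (log(4/5)) - (-log(4)) = log(16/5).

log(16/5)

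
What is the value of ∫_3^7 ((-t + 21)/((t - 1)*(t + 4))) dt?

-5*log(11) + 4*log(3) + 5*log(7)

Factor the denominator: t**2 + 3*t - 4 = (t + 4)(t - 1).
Partial fractions: (-t + 21)/((t - 1)*(t + 4)) = -5/(t + 4) + 4/(t - 1).
An antiderivative is F(t) = 4*log(t - 1) - 5*log(t + 4).
Then F(7) - F(3) = (-5*log(11) + 4*log(2) + 4*log(3)) - (-5*log(7) + 4*log(2)) = -5*log(11) + 4*log(3) + 5*log(7).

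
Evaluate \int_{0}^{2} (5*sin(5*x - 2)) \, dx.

cos(2) - cos(8)

Let u = 5*x - 2, so du = 5 dx. When x = 0, u = -2; when x = 2, u = 8.
The integral becomes ∫ sin(u) du from -2 to 8, with antiderivative -cos(u).
Back in x: F(x) = -cos(5*x - 2).
Then F(2) - F(0) = (-cos(8)) - (-cos(2)) = cos(2) - cos(8).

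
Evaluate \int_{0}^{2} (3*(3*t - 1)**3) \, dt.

156

Let u = 3*t - 1, so du = 3 dt. When t = 0, u = -1; when t = 2, u = 5.
The integral becomes ∫ u**3 du from -1 to 5, with antiderivative u**4/4.
Back in t: F(t) = (3*t - 1)**4/4.
Then F(2) - F(0) = (625/4) - (1/4) = 156.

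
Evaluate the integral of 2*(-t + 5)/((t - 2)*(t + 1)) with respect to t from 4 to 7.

-14*log(2) + 6*log(5)

Factor the denominator: t**2 - t - 2 = (t + 1)(t - 2).
Partial fractions: 2*(-t + 5)/((t - 2)*(t + 1)) = -4/(t + 1) + 2/(t - 2).
An antiderivative is F(t) = 2*log(t - 2) - 4*log(t + 1).
Then F(7) - F(4) = (-12*log(2) + 2*log(5)) - (-4*log(5) + 2*log(2)) = -14*log(2) + 6*log(5).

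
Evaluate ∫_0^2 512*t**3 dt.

2048

Let u = 4*t, so du = 4 dt. When t = 0, u = 0; when t = 2, u = 8.
The integral becomes 2·∫ u**3 du from 0 to 8, with antiderivative u**4/2.
Back in t: F(t) = 128*t**4.
Then F(2) - F(0) = (2048) - (0) = 2048.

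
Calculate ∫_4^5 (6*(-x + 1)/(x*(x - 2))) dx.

Factor the denominator: x**2 - 2*x = x(x - 2).
Partial fractions: 6*(-x + 1)/(x*(x - 2)) = -3/x - 3/(x - 2).
An antiderivative is F(x) = -3*log(x) - 3*log(x - 2).
Then F(5) - F(4) = (-3*log(5) - 3*log(3)) - (-9*log(2)) = -3*log(5) - 3*log(3) + 9*log(2).

-3*log(5) - 3*log(3) + 9*log(2)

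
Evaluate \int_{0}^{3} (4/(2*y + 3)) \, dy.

Let u = 2*y + 3, so du = 2 dy. When y = 0, u = 3; when y = 3, u = 9.
The integral becomes 2·∫ 1/u du from 3 to 9, with antiderivative 2*log(u).
Back in y: F(y) = 2*log(2*y + 3).
Then F(3) - F(0) = (log(81)) - (log(9)) = log(9).

log(9)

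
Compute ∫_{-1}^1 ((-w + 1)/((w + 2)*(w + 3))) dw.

Factor the denominator: w**2 + 5*w + 6 = (w + 3)(w + 2).
Partial fractions: (-w + 1)/((w + 2)*(w + 3)) = -4/(w + 3) + 3/(w + 2).
An antiderivative is F(w) = 3*log(w + 2) - 4*log(w + 3).
Then F(1) - F(-1) = (-8*log(2) + 3*log(3)) - (-log(16)) = log(27/16).

log(27/16)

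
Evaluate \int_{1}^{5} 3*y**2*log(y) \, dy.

-124/3 + 125*log(5)

Integrate by parts once (u = ln y, dv = 3*y**2 dy).
An antiderivative is F(y) = y**3*(3*log(y) - 1)/3.
Then F(5) - F(1) = (-125/3 + 125*log(5)) - (-1/3) = -124/3 + 125*log(5).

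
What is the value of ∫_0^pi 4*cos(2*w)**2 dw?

2*pi

Use the identity cos^2(2*w) = (1 + cos(4*w))/2.
An antiderivative is F(w) = 2*w + sin(4*w)/2.
Then F(pi) - F(0) = (2*pi) - (0) = 2*pi.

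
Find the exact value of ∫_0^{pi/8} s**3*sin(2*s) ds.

sqrt(2)*(-384 - pi**3 + 12*pi**2 + 96*pi)/2048

Integrate by parts 3 times (u = s^3, dv = sin(2*s) ds).
An antiderivative is F(s) = -s**3*cos(2*s)/2 + 3*s**2*sin(2*s)/4 + 3*s*cos(2*s)/4 - 3*sin(2*s)/8.
Then F(pi/8) - F(0) = (sqrt(2)*(-384 - pi**3 + 12*pi**2 + 96*pi)/2048) - (0) = sqrt(2)*(-384 - pi**3 + 12*pi**2 + 96*pi)/2048.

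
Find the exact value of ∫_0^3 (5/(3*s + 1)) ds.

5*log(10)/3

An antiderivative is F(s) = 5*log(3*s + 1)/3.
Then F(3) - F(0) = (5*log(10)/3) - (0) = 5*log(10)/3.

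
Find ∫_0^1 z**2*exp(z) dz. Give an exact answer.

Integrate by parts twice (u = z^2, dv = exp(z) dz).
An antiderivative is F(z) = (z**2 - 2*z + 2)*exp(z).
Then F(1) - F(0) = (E) - (2) = -2 + E.

-2 + E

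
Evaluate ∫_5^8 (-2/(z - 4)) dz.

An antiderivative is F(z) = -2*log(z - 4).
Then F(8) - F(5) = (-log(16)) - (0) = -log(16).

-log(16)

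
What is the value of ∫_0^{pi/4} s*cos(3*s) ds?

-1/9 - sqrt(2)/18 + sqrt(2)*pi/24

Integrate by parts once (u = s, dv = cos(3*s) ds).
An antiderivative is F(s) = s*sin(3*s)/3 + cos(3*s)/9.
Then F(pi/4) - F(0) = (sqrt(2)*(-4 + 3*pi)/72) - (1/9) = -1/9 - sqrt(2)/18 + sqrt(2)*pi/24.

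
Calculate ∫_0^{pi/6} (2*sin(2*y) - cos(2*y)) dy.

An antiderivative is F(y) = -sin(2*y)/2 - cos(2*y).
Then F(pi/6) - F(0) = (-1/2 - sqrt(3)/4) - (-1) = 1/2 - sqrt(3)/4.

1/2 - sqrt(3)/4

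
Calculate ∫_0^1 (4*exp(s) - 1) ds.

An antiderivative is F(s) = -s + 4*exp(s).
Then F(1) - F(0) = (-1 + 4*E) - (4) = -5 + 4*E.

-5 + 4*E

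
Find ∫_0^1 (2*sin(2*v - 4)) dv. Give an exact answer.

cos(4) - cos(2)

Let u = 2*v - 4, so du = 2 dv. When v = 0, u = -4; when v = 1, u = -2.
The integral becomes ∫ sin(u) du from -4 to -2, with antiderivative -cos(u).
Back in v: F(v) = -cos(2*v - 4).
Then F(1) - F(0) = (-cos(2)) - (-cos(4)) = cos(4) - cos(2).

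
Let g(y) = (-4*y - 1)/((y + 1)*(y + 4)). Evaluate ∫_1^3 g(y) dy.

-5*log(7) + log(2) + 5*log(5)

Factor the denominator: y**2 + 5*y + 4 = (y + 4)(y + 1).
Partial fractions: (-4*y - 1)/((y + 1)*(y + 4)) = -5/(y + 4) + 1/(y + 1).
An antiderivative is F(y) = log(y + 1) - 5*log(y + 4).
Then F(3) - F(1) = (-5*log(7) + 2*log(2)) - (-5*log(5) + log(2)) = -5*log(7) + log(2) + 5*log(5).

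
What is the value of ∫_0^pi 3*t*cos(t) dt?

-6

Integrate by parts once (u = t, dv = 3*cos(t) dt).
An antiderivative is F(t) = 3*t*sin(t) + 3*cos(t).
Then F(pi) - F(0) = (-3) - (3) = -6.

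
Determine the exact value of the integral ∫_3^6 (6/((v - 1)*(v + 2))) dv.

Factor the denominator: v**2 + v - 2 = (v + 2)(v - 1).
Partial fractions: 6/((v - 1)*(v + 2)) = -2/(v + 2) + 2/(v - 1).
An antiderivative is F(v) = 2*log(v - 1) - 2*log(v + 2).
Then F(6) - F(3) = (log(25/64)) - (log(4/25)) = -8*log(2) + 4*log(5).

-8*log(2) + 4*log(5)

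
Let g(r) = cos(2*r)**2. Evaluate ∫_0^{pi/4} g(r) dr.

pi/8

Use the identity cos^2(2*r) = (1 + cos(4*r))/2.
An antiderivative is F(r) = r/2 + sin(4*r)/8.
Then F(pi/4) - F(0) = (pi/8) - (0) = pi/8.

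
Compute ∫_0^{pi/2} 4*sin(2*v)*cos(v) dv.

Use the identity sin(2*v)cos(v) = [sin(3*v) + sin(v)]/2.
An antiderivative is F(v) = -2*cos(v) - 2*cos(3*v)/3.
Then F(pi/2) - F(0) = (0) - (-8/3) = 8/3.

8/3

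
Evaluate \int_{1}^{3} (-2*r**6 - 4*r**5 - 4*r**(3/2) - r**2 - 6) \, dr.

-39514/35 - 72*sqrt(3)/5

By the power rule, an antiderivative is F(r) = -2*r**7/7 - 2*r**6/3 - 8*r**(5/2)/5 - r**3/3 - 6*r.
Then F(3) - F(1) = (-7965/7 - 72*sqrt(3)/5) - (-311/35) = -39514/35 - 72*sqrt(3)/5.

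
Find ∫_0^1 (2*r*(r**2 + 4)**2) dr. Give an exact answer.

61/3

Let u = r**2 + 4, so du = 2*r dr. When r = 0, u = 4; when r = 1, u = 5.
The integral becomes ∫ u**2 du from 4 to 5, with antiderivative u**3/3.
Back in r: F(r) = (r**2 + 4)**3/3.
Then F(1) - F(0) = (125/3) - (64/3) = 61/3.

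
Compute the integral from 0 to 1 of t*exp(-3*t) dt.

(-4 + exp(3))*exp(-3)/9

Integrate by parts once (u = t, dv = exp(-3*t) dt).
An antiderivative is F(t) = (-3*t - 1)*exp(-3*t)/9.
Then F(1) - F(0) = (-4*exp(-3)/9) - (-1/9) = (-4 + exp(3))*exp(-3)/9.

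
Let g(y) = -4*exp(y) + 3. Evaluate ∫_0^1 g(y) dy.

7 - 4*E

An antiderivative is F(y) = 3*y - 4*exp(y).
Then F(1) - F(0) = (3 - 4*E) - (-4) = 7 - 4*E.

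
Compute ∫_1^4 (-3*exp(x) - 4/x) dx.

An antiderivative is F(x) = -3*exp(x) - 4*log(x).
Then F(4) - F(1) = (-3*exp(4) - 8*log(2)) - (-3*exp(1)) = -3*exp(4) - 8*log(2) + 3*exp(1).

-3*exp(4) - 8*log(2) + 3*exp(1)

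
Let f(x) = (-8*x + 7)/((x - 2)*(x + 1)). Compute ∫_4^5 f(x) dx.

-8*log(3) - 2*log(2) + 5*log(5)

Factor the denominator: x**2 - x - 2 = (x + 1)(x - 2).
Partial fractions: (-8*x + 7)/((x - 2)*(x + 1)) = -5/(x + 1) - 3/(x - 2).
An antiderivative is F(x) = -3*log(x - 2) - 5*log(x + 1).
Then F(5) - F(4) = (-8*log(3) - 5*log(2)) - (-5*log(5) - 3*log(2)) = -8*log(3) - 2*log(2) + 5*log(5).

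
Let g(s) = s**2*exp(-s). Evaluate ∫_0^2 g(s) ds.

Integrate by parts twice (u = s^2, dv = exp(-s) ds).
An antiderivative is F(s) = (-s**2 - 2*s - 2)*exp(-s).
Then F(2) - F(0) = (-10*exp(-2)) - (-2) = 2 - 10*exp(-2).

2 - 10*exp(-2)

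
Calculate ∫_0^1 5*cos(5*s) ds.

sin(5)

Let u = 5*s, so du = 5 ds. When s = 0, u = 0; when s = 1, u = 5.
The integral becomes ∫ cos(u) du from 0 to 5, with antiderivative sin(u).
Back in s: F(s) = sin(5*s).
Then F(1) - F(0) = (sin(5)) - (0) = sin(5).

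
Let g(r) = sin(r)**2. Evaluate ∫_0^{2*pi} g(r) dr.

pi

Use the identity sin^2(r) = (1 - cos(2*r))/2.
An antiderivative is F(r) = r/2 - sin(2*r)/4.
Then F(2*pi) - F(0) = (pi) - (0) = pi.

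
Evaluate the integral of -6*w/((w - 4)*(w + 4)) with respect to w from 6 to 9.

Factor the denominator: w**2 - 16 = (w + 4)(w - 4).
Partial fractions: -6*w/((w - 4)*(w + 4)) = -3/(w + 4) - 3/(w - 4).
An antiderivative is F(w) = -3*log(w - 4) - 3*log(w + 4).
Then F(9) - F(6) = (-3*log(13) - 3*log(5)) - (-3*log(5) - 6*log(2)) = -3*log(13) + 6*log(2).

-3*log(13) + 6*log(2)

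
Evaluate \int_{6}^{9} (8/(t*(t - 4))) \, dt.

log(25/9)

Factor the denominator: t**2 - 4*t = t(t - 4).
Partial fractions: 8/(t*(t - 4)) = -2/t + 2/(t - 4).
An antiderivative is F(t) = -2*log(t) + 2*log(t - 4).
Then F(9) - F(6) = (log(25/81)) - (-log(9)) = log(25/9).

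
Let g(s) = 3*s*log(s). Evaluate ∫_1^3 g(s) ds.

-6 + 27*log(3)/2

Integrate by parts once (u = ln s, dv = 3*s ds).
An antiderivative is F(s) = 3*s**2*(2*log(s) - 1)/4.
Then F(3) - F(1) = (-27/4 + 27*log(3)/2) - (-3/4) = -6 + 27*log(3)/2.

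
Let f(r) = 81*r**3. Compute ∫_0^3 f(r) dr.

Let u = 3*r, so du = 3 dr. When r = 0, u = 0; when r = 3, u = 9.
The integral becomes ∫ u**3 du from 0 to 9, with antiderivative u**4/4.
Back in r: F(r) = 81*r**4/4.
Then F(3) - F(0) = (6561/4) - (0) = 6561/4.

6561/4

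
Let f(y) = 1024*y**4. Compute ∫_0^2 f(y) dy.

32768/5

Let u = 4*y, so du = 4 dy. When y = 0, u = 0; when y = 2, u = 8.
The integral becomes ∫ u**4 du from 0 to 8, with antiderivative u**5/5.
Back in y: F(y) = 1024*y**5/5.
Then F(2) - F(0) = (32768/5) - (0) = 32768/5.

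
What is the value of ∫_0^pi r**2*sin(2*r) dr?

-pi**2/2

Integrate by parts twice (u = r^2, dv = sin(2*r) dr).
An antiderivative is F(r) = -r**2*cos(2*r)/2 + r*sin(2*r)/2 + cos(2*r)/4.
Then F(pi) - F(0) = (1/4 - pi**2/2) - (1/4) = -pi**2/2.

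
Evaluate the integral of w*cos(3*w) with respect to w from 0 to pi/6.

Integrate by parts once (u = w, dv = cos(3*w) dw).
An antiderivative is F(w) = w*sin(3*w)/3 + cos(3*w)/9.
Then F(pi/6) - F(0) = (pi/18) - (1/9) = -1/9 + pi/18.

-1/9 + pi/18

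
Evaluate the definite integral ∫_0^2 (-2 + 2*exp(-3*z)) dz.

-10/3 - 2*exp(-6)/3

An antiderivative is F(z) = -2*z - 2*exp(-3*z)/3.
Then F(2) - F(0) = (-4 - 2*exp(-6)/3) - (-2/3) = -10/3 - 2*exp(-6)/3.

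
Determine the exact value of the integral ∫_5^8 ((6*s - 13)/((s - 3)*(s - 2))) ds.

Factor the denominator: s**2 - 5*s + 6 = (s - 2)(s - 3).
Partial fractions: (6*s - 13)/((s - 3)*(s - 2)) = 1/(s - 2) + 5/(s - 3).
An antiderivative is F(s) = 5*log(s - 3) + log(s - 2).
Then F(8) - F(5) = (log(2) + log(3) + 5*log(5)) - (log(96)) = -4*log(2) + 5*log(5).

-4*log(2) + 5*log(5)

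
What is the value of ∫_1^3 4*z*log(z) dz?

Integrate by parts once (u = ln z, dv = 4*z dz).
An antiderivative is F(z) = z**2*(2*log(z) - 1).
Then F(3) - F(1) = (-9 + 18*log(3)) - (-1) = -8 + 18*log(3).

-8 + 18*log(3)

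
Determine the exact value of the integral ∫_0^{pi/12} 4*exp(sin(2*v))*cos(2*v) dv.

Let u = sin(2*v), so du = 2*cos(2*v) dv. When v = 0, u = 0; when v = pi/12, u = 1/2.
The integral becomes 2·∫ exp(u) du from 0 to 1/2, with antiderivative 2*exp(u).
Back in v: F(v) = 2*exp(sin(2*v)).
Then F(pi/12) - F(0) = (2*exp(1/2)) - (2) = -2 + 2*exp(1/2).

-2 + 2*exp(1/2)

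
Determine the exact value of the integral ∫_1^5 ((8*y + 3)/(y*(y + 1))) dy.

Factor the denominator: y**2 + y = (y + 1)y.
Partial fractions: (8*y + 3)/(y*(y + 1)) = 5/(y + 1) + 3/y.
An antiderivative is F(y) = 3*log(y) + 5*log(y + 1).
Then F(5) - F(1) = (5*log(2) + 3*log(5) + 5*log(3)) - (log(32)) = 3*log(5) + 5*log(3).

3*log(5) + 5*log(3)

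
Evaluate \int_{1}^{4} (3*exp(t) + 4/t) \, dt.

-3*exp(1) + 8*log(2) + 3*exp(4)

An antiderivative is F(t) = 3*exp(t) + 4*log(t).
Then F(4) - F(1) = (8*log(2) + 3*exp(4)) - (3*exp(1)) = -3*exp(1) + 8*log(2) + 3*exp(4).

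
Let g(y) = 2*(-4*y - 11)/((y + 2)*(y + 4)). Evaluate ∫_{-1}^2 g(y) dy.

Factor the denominator: y**2 + 6*y + 8 = (y + 4)(y + 2).
Partial fractions: 2*(-4*y - 11)/((y + 2)*(y + 4)) = -5/(y + 4) - 3/(y + 2).
An antiderivative is F(y) = -3*log(y + 2) - 5*log(y + 4).
Then F(2) - F(-1) = (-11*log(2) - 5*log(3)) - (-5*log(3)) = -11*log(2).

-11*log(2)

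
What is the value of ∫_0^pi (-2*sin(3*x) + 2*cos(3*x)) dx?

-4/3

An antiderivative is F(x) = 2*sin(3*x)/3 + 2*cos(3*x)/3.
Then F(pi) - F(0) = (-2/3) - (2/3) = -4/3.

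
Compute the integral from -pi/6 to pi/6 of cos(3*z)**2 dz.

pi/6

Use the identity cos^2(3*z) = (1 + cos(6*z))/2.
An antiderivative is F(z) = z/2 + sin(6*z)/12.
Then F(pi/6) - F(-pi/6) = (pi/12) - (-pi/12) = pi/6.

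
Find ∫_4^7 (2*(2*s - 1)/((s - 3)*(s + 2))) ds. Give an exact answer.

log(36)

Factor the denominator: s**2 - s - 6 = (s + 2)(s - 3).
Partial fractions: 2*(2*s - 1)/((s - 3)*(s + 2)) = 2/(s + 2) + 2/(s - 3).
An antiderivative is F(s) = 2*log(s - 3) + 2*log(s + 2).
Then F(7) - F(4) = (4*log(2) + 4*log(3)) - (log(36)) = log(36).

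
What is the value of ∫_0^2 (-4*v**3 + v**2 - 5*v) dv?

By the power rule, an antiderivative is F(v) = -v**4 + v**3/3 - 5*v**2/2.
Then F(2) - F(0) = (-70/3) - (0) = -70/3.

-70/3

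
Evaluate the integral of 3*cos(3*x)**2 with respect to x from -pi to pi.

3*pi

Use the identity cos^2(3*x) = (1 + cos(6*x))/2.
An antiderivative is F(x) = 3*x/2 + sin(6*x)/4.
Then F(pi) - F(-pi) = (3*pi/2) - (-3*pi/2) = 3*pi.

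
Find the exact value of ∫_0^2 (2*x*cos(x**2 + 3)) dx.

Let u = x**2 + 3, so du = 2*x dx. When x = 0, u = 3; when x = 2, u = 7.
The integral becomes ∫ cos(u) du from 3 to 7, with antiderivative sin(u).
Back in x: F(x) = sin(x**2 + 3).
Then F(2) - F(0) = (sin(7)) - (sin(3)) = -sin(3) + sin(7).

-sin(3) + sin(7)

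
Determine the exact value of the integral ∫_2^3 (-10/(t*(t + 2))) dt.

-5*log(3) - 5*log(2) + 5*log(5)

Factor the denominator: t**2 + 2*t = (t + 2)t.
Partial fractions: -10/(t*(t + 2)) = 5/(t + 2) - 5/t.
An antiderivative is F(t) = -5*log(t) + 5*log(t + 2).
Then F(3) - F(2) = (-5*log(3) + 5*log(5)) - (log(32)) = -5*log(3) - 5*log(2) + 5*log(5).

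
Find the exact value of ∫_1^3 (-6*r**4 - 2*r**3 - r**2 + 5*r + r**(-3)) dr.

-14338/45

By the power rule, an antiderivative is F(r) = -6*r**5/5 - r**4/2 - r**3/3 + 5*r**2/2 - 1/(2*r**2).
Then F(3) - F(1) = (-28679/90) - (-1/30) = -14338/45.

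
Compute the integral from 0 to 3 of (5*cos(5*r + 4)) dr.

sin(19) - sin(4)

Let u = 5*r + 4, so du = 5 dr. When r = 0, u = 4; when r = 3, u = 19.
The integral becomes ∫ cos(u) du from 4 to 19, with antiderivative sin(u).
Back in r: F(r) = sin(5*r + 4).
Then F(3) - F(0) = (sin(19)) - (sin(4)) = sin(19) - sin(4).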